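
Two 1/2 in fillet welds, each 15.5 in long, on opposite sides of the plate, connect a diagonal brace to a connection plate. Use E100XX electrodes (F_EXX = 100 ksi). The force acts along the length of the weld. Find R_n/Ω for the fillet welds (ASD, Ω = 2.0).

Effective throat t_e = 0.707 × 0.5 = 0.3535 in.
Total length L = 31 in; A_we = 0.3535 × 31 = 10.96 in².
F_nw = 0.6 F_EXX = 0.6 × 100 = 60 ksi.
R_n = 60 × 10.96 = 657.5 kip; R_n/Ω = 657.5/2.0 = 328.8 kip.

R_n/Ω ≈ 329 kip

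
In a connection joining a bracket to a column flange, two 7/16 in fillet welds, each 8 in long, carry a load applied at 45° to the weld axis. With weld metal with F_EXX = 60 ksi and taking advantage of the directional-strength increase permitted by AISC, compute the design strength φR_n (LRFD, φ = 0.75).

t_e = 0.707 × 0.4375 = 0.3093 in; A_we = 0.3093 × 16 = 4.949 in².
Directional factor: 1.0 + 0.5 sin^1.5(45°) = 1.297.
F_nw = 0.6 × 60 × 1.297 = 46.7 ksi.
φR_n = 0.75 × 46.7 × 4.949 = 173.3 kips.

φR_n ≈ 173 kips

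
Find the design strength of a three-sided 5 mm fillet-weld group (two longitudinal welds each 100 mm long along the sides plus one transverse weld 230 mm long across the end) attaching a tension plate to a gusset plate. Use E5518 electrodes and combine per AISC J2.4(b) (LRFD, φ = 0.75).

E55XX → F_EXX = 550 MPa.
t_e = 0.707 × 5 = 3.535 mm.
R_nwl = 0.6 × 550 × 3.535 × 200 × 10⁻³ = 233.3 kN (longitudinal, 2 welds).
R_nwt = 0.6 × 550 × 3.535 × 230 × 10⁻³ = 268.3 kN (transverse, base value).
(i) R_nwl + R_nwt = 501.6 kN; (ii) 0.85 R_nwl + 1.5 R_nwt = 600.8 kN.
R_n = max = 600.8 kN [governs: (ii)]; φR_n = 450.6 kN.

φR_n ≈ 451 kN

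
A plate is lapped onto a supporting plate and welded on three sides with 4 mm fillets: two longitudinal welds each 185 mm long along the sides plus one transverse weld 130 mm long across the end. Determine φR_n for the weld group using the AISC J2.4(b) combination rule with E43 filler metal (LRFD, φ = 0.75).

φR_n ≈ 279 kN

E43XX → F_EXX = 430 MPa.
t_e = 0.707 × 4 = 2.828 mm.
R_nwl = 0.6 × 430 × 2.828 × 370 × 10⁻³ = 270 kN (longitudinal, 2 welds).
R_nwt = 0.6 × 430 × 2.828 × 130 × 10⁻³ = 94.85 kN (transverse, base value).
(i) R_nwl + R_nwt = 364.8 kN; (ii) 0.85 R_nwl + 1.5 R_nwt = 371.7 kN.
R_n = max = 371.7 kN [governs: (ii)]; φR_n = 278.8 kN.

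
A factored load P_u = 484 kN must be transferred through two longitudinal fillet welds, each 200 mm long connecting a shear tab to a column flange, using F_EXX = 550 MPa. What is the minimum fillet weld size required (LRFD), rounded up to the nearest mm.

Total weld length L = 400 mm.
Required throat t_e = P_u / (φ × 0.6 F_EXX × L) = 484 / (0.75 × 0.6 × 550 × 400 × 10⁻³) = 4.889 mm.
Required leg w = t_e / 0.707 = 6.915 mm → use 7 mm.

w = 7 mm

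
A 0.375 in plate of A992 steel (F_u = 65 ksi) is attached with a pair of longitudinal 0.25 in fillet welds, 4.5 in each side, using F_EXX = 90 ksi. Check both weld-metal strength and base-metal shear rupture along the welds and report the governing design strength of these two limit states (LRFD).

t_e = 0.707 × 0.25 = 0.1767 in; L = 9 in.
Weld metal: φR_n = 0.75 × 0.6 × 90 × 0.1767 × 9 = 64.43 kip.
Base metal (shear rupture): φR_n = 0.75 × 0.6 × 65 × 0.375 × 9 = 98.72 kip.
Governing: weld metal.

φR_n ≈ 64.4 kip (weld metal governs)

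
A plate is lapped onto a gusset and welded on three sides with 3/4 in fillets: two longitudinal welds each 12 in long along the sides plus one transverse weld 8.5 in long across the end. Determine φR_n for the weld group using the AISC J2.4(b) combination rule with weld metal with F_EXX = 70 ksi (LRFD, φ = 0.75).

t_e = 0.707 × 0.75 = 0.5302 in.
R_nwl = 0.6 × 70 × 0.5302 × 24 = 534.5 kip (longitudinal, 2 welds).
R_nwt = 0.6 × 70 × 0.5302 × 8.5 = 189.3 kip (transverse, base value).
(i) R_nwl + R_nwt = 723.8 kip; (ii) 0.85 R_nwl + 1.5 R_nwt = 738.3 kip.
R_n = max = 738.3 kip [governs: (ii)]; φR_n = 553.7 kip.

φR_n ≈ 554 kip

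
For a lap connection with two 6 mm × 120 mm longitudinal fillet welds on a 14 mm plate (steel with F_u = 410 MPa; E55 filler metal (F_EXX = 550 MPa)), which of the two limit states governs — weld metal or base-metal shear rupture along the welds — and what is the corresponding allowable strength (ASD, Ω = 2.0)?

t_e = 0.707 × 6 = 4.242 mm; L = 240 mm.
Weld metal: R_n/Ω = (1/2.0) × 0.6 × 550 × 4.242 × 240 × 10⁻³ = 168 kN.
Base metal (shear rupture): R_n/Ω = (1/2.0) × 0.6 × 410 × 14 × 240 × 10⁻³ = 413.3 kN.
Governing: weld metal.

R_n/Ω ≈ 168 kN (weld metal governs)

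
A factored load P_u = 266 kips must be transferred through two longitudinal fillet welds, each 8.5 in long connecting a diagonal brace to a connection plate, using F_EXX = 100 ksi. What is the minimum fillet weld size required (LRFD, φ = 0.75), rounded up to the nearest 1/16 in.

w = 1/2 in

Total weld length L = 17 in.
Required throat t_e = P_u / (φ × 0.6 F_EXX × L) = 266 / (0.75 × 0.6 × 100 × 17) = 0.3477 in.
Required leg w = t_e / 0.707 = 0.4918 in → use 1/2 in.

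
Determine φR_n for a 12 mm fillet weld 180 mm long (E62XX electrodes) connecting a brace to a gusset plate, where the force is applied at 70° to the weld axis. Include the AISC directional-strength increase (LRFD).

φR_n ≈ 620 kN

E62XX → F_EXX = 620 MPa.
t_e = 0.707 × 12 = 8.484 mm; A_we = 8.484 × 180 = 1527 mm².
Directional factor: 1.0 + 0.5 sin^1.5(70°) = 1.455.
F_nw = 0.6 × 620 × 1.455 = 541.4 MPa.
φR_n = 0.75 × 541.4 × 1527 × 10⁻³ = 620.1 kN.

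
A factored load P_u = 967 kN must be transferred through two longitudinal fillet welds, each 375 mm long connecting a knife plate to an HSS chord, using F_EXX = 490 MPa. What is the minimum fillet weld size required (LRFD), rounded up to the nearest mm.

w = 9 mm

Total weld length L = 750 mm.
Required throat t_e = P_u / (φ × 0.6 F_EXX × L) = 967 / (0.75 × 0.6 × 490 × 750 × 10⁻³) = 5.847 mm.
Required leg w = t_e / 0.707 = 8.271 mm → use 9 mm.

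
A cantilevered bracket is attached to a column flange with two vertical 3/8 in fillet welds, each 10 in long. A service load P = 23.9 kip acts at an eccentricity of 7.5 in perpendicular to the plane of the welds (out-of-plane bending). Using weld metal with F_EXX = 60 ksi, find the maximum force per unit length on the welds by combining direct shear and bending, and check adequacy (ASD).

L_w = 2 × 10 = 20 in; section modulus (unit throat) S = 2 × L²/6 = 33.33 in².
Direct shear f_v = P/L_w = 23.9/20 = 1.195 kip/in.
Moment M = P × e = 23.9 × 7.5 = 179.25 kip·in; bending f_b = M/S = 5.377 kip/in.
f_max = √(f_v² + f_b²) = √(1.195² + 5.377²) = 5.509 kip/in.
r_n/Ω = (1/2.0) × 0.6 × 60 × (0.707 × 0.375) = 4.772 kip/in → NOT adequate.

f_max ≈ 5.51 kip/in; NOT adequate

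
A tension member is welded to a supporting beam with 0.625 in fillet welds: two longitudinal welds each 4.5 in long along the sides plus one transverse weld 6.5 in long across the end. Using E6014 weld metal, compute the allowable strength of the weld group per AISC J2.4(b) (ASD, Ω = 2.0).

E60XX → F_EXX = 60 ksi.
t_e = 0.707 × 0.625 = 0.4419 in.
R_nwl = 0.6 × 60 × 0.4419 × 9 = 143.2 kips (longitudinal, 2 welds).
R_nwt = 0.6 × 60 × 0.4419 × 6.5 = 103.4 kips (transverse, base value).
(i) R_nwl + R_nwt = 246.6 kips; (ii) 0.85 R_nwl + 1.5 R_nwt = 276.8 kips.
R_n = max = 276.8 kips [governs: (ii)]; R_n/Ω = 138.4 kips.

R_n/Ω ≈ 138 kips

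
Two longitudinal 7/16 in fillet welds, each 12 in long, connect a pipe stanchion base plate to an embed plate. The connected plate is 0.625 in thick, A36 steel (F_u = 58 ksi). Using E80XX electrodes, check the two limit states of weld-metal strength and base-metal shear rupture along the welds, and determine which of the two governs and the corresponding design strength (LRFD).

E80XX → F_EXX = 80 ksi.
t_e = 0.707 × 0.4375 = 0.3093 in; L = 24 in.
Weld metal: φR_n = 0.75 × 0.6 × 80 × 0.3093 × 24 = 267.2 kips.
Base metal (shear rupture): φR_n = 0.75 × 0.6 × 58 × 0.625 × 24 = 391.5 kips.
Governing: weld metal.

φR_n ≈ 267 kips (weld metal governs)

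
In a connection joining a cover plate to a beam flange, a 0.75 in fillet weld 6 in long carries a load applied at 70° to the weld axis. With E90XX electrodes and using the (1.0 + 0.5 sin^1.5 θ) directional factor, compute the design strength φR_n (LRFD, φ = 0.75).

φR_n ≈ 188 kip

E90XX → F_EXX = 90 ksi.
t_e = 0.707 × 0.75 = 0.5302 in; A_we = 0.5302 × 6 = 3.181 in².
Directional factor: 1.0 + 0.5 sin^1.5(70°) = 1.455.
F_nw = 0.6 × 90 × 1.455 = 78.59 ksi.
φR_n = 0.75 × 78.59 × 3.181 = 187.5 kip.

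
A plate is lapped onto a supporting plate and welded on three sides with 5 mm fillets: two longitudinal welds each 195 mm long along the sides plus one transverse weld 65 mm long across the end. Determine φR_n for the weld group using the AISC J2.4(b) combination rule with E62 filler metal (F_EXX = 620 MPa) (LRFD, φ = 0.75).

φR_n ≈ 449 kN

t_e = 0.707 × 5 = 3.535 mm.
R_nwl = 0.6 × 620 × 3.535 × 390 × 10⁻³ = 512.9 kN (longitudinal, 2 welds).
R_nwt = 0.6 × 620 × 3.535 × 65 × 10⁻³ = 85.48 kN (transverse, base value).
(i) R_nwl + R_nwt = 598.3 kN; (ii) 0.85 R_nwl + 1.5 R_nwt = 564.1 kN.
R_n = max = 598.3 kN [governs: (i)]; φR_n = 448.8 kN.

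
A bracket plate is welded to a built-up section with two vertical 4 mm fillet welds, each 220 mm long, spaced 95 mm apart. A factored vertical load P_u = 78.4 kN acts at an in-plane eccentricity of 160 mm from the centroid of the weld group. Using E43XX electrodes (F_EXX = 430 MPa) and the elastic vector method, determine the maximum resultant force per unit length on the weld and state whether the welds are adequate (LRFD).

f_max ≈ 635 N/mm; NOT adequate

Total weld length L_w = 440 mm. Treat welds as unit-width lines.
Polar moment about centroid: J = 2[d³/12 + d(b/2)²] = 2[220³/12 + 220×47.5²] = 2767000 mm³.
Direct shear f_v = P/L_w = 78.4×10³ / 440 = 178.2 N/mm (vertical).
Torsion M = P·e = 78.4×10³ × 160 = 12544000 N·mm.
Critical point at (x, y) = (47.5, 110) from centroid. f_tx = M·y/J = 498.6 N/mm; f_ty = M·x/J = 215.3 N/mm.
Resultant f_max = √[f_tx² + (f_v + f_ty)²] = √[498.6² + (178.2 + 215.3)²] = 635.2 N/mm.
Capacity per unit length: φr_n = 0.75 × 0.6 × 430 × (0.707 × 4) = 547.2 N/mm.
635.2 > 547.2 → NOT adequate.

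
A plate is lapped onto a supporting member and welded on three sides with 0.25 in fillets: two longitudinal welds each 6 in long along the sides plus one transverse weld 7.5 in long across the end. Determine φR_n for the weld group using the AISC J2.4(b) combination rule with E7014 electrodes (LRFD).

φR_n ≈ 119 kip

E70XX → F_EXX = 70 ksi.
t_e = 0.707 × 0.25 = 0.1767 in.
R_nwl = 0.6 × 70 × 0.1767 × 12 = 89.08 kip (longitudinal, 2 welds).
R_nwt = 0.6 × 70 × 0.1767 × 7.5 = 55.68 kip (transverse, base value).
(i) R_nwl + R_nwt = 144.8 kip; (ii) 0.85 R_nwl + 1.5 R_nwt = 159.2 kip.
R_n = max = 159.2 kip [governs: (ii)]; φR_n = 119.4 kip.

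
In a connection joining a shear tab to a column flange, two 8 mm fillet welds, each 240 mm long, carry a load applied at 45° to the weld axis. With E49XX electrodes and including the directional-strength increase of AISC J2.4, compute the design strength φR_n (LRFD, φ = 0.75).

E49XX → F_EXX = 490 MPa.
t_e = 0.707 × 8 = 5.656 mm; A_we = 5.656 × 480 = 2715 mm².
Directional factor: 1.0 + 0.5 sin^1.5(45°) = 1.297.
F_nw = 0.6 × 490 × 1.297 = 381.4 MPa.
φR_n = 0.75 × 381.4 × 2715 × 10⁻³ = 776.6 kN.

φR_n ≈ 777 kN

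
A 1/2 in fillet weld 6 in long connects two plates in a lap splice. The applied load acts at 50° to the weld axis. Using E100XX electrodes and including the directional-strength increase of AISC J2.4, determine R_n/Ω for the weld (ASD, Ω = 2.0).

E100XX → F_EXX = 100 ksi.
t_e = 0.707 × 0.5 = 0.3535 in; A_we = 0.3535 × 6 = 2.121 in².
Directional factor: 1.0 + 0.5 sin^1.5(50°) = 1.335.
F_nw = 0.6 × 100 × 1.335 = 80.11 ksi.
R_n/Ω = (80.11 × 2.121) / 2.0 = 84.96 kip.

R_n/Ω ≈ 85 kip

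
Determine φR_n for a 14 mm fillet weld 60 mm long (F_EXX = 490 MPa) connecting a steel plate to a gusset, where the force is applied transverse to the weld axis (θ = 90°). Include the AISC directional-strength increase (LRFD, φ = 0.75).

φR_n ≈ 196 kN

t_e = 0.707 × 14 = 9.898 mm; A_we = 9.898 × 60 = 593.9 mm².
Directional factor: 1.0 + 0.5 sin^1.5(90°) = 1.5.
F_nw = 0.6 × 490 × 1.5 = 441 MPa.
φR_n = 0.75 × 441 × 593.9 × 10⁻³ = 196.4 kN.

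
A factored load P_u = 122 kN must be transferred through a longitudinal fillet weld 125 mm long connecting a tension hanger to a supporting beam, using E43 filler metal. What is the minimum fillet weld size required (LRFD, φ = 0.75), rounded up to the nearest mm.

E43XX → F_EXX = 430 MPa.
Total weld length L = 125 mm.
Required throat t_e = P_u / (φ × 0.6 F_EXX × L) = 122 / (0.75 × 0.6 × 430 × 125 × 10⁻³) = 5.044 mm.
Required leg w = t_e / 0.707 = 7.134 mm → use 8 mm.

w = 8 mm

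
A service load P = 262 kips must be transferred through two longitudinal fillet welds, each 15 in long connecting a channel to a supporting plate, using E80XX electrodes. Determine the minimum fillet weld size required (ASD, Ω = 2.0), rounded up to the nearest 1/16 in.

w = 9/16 in

E80XX → F_EXX = 80 ksi.
Total weld length L = 30 in.
Required throat t_e = P × Ω / (0.6 F_EXX × L) = 262 × 2.0 / (0.6 × 80 × 30) = 0.3639 in.
Required leg w = t_e / 0.707 = 0.5147 in → use 9/16 in.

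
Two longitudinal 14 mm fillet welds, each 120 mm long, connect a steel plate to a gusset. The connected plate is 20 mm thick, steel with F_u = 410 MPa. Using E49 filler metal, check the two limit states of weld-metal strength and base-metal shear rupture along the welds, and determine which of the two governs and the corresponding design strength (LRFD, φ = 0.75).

φR_n ≈ 524 kN (weld metal governs)

E49XX → F_EXX = 490 MPa.
t_e = 0.707 × 14 = 9.898 mm; L = 240 mm.
Weld metal: φR_n = 0.75 × 0.6 × 490 × 9.898 × 240 × 10⁻³ = 523.8 kN.
Base metal (shear rupture): φR_n = 0.75 × 0.6 × 410 × 20 × 240 × 10⁻³ = 885.6 kN.
Governing: weld metal.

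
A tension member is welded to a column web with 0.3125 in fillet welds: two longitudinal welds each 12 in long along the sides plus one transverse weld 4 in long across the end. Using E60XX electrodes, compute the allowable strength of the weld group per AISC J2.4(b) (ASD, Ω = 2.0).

E60XX → F_EXX = 60 ksi.
t_e = 0.707 × 0.3125 = 0.2209 in.
R_nwl = 0.6 × 60 × 0.2209 × 24 = 190.9 kip (longitudinal, 2 welds).
R_nwt = 0.6 × 60 × 0.2209 × 4 = 31.81 kip (transverse, base value).
(i) R_nwl + R_nwt = 222.7 kip; (ii) 0.85 R_nwl + 1.5 R_nwt = 210 kip.
R_n = max = 222.7 kip [governs: (i)]; R_n/Ω = 111.4 kip.

R_n/Ω ≈ 111 kip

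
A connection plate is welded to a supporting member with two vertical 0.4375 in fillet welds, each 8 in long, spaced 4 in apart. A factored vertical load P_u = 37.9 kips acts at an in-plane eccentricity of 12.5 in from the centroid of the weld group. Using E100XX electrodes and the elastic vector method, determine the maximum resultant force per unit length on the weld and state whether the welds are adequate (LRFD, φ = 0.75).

f_max ≈ 15.4 kip/in; NOT adequate

E100XX → F_EXX = 100 ksi.
Total weld length L_w = 16 in. Treat welds as unit-width lines.
Polar moment about centroid: J = 2[d³/12 + d(b/2)²] = 2[8³/12 + 8×2²] = 149.3 in³.
Direct shear f_v = P/L_w = 37.9 / 16 = 2.369 kip/in (vertical).
Torsion M = P·e = 37.9 × 12.5 = 473.75 kip·in.
Critical point at (x, y) = (2, 4) from centroid. f_tx = M·y/J = 12.69 kip/in; f_ty = M·x/J = 6.345 kip/in.
Resultant f_max = √[f_tx² + (f_v + f_ty)²] = √[12.69² + (2.369 + 6.345)²] = 15.39 kip/in.
Capacity per unit length: φr_n = 0.75 × 0.6 × 100 × (0.707 × 0.4375) = 13.92 kip/in.
15.39 > 13.92 → NOT adequate.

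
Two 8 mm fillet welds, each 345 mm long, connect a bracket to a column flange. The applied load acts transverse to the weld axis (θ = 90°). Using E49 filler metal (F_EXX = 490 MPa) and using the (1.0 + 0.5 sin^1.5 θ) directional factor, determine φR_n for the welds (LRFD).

φR_n ≈ 1290 kN

t_e = 0.707 × 8 = 5.656 mm; A_we = 5.656 × 690 = 3903 mm².
Directional factor: 1.0 + 0.5 sin^1.5(90°) = 1.5.
F_nw = 0.6 × 490 × 1.5 = 441 MPa.
φR_n = 0.75 × 441 × 3903 × 10⁻³ = 1291 kN.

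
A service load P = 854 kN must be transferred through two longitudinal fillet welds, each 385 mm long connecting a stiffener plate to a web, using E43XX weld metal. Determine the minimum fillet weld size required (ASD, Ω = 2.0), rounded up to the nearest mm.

E43XX → F_EXX = 430 MPa.
Total weld length L = 770 mm.
Required throat t_e = P × Ω / (0.6 F_EXX × L) = 854 × 2.0 / (0.6 × 430 × 770 × 10⁻³) = 8.598 mm.
Required leg w = t_e / 0.707 = 12.16 mm → use 13 mm.

w = 13 mm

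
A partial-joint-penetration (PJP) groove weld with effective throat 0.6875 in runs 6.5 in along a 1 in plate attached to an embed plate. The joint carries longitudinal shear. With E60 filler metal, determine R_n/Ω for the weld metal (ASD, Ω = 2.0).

E60XX → F_EXX = 60 ksi.
Effective throat (given) t_e = 0.6875 in.
A_we = 0.6875 × 6.5 = 4.469 in².
F_nw = 0.6 F_EXX = 36 ksi.
R_n/Ω = (36 × 4.469) / 2.0 = 80.44 kips.

R_n/Ω ≈ 80.4 kips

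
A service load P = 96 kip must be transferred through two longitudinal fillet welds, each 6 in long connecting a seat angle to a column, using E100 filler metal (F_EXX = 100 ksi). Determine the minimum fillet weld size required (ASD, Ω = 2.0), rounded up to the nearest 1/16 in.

Total weld length L = 12 in.
Required throat t_e = P × Ω / (0.6 F_EXX × L) = 96 × 2.0 / (0.6 × 100 × 12) = 0.2667 in.
Required leg w = t_e / 0.707 = 0.3772 in → use 7/16 in.

w = 7/16 in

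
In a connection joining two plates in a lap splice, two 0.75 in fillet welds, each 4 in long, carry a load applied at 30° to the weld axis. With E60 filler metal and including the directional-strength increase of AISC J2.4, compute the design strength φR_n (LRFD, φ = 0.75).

φR_n ≈ 135 kip

E60XX → F_EXX = 60 ksi.
t_e = 0.707 × 0.75 = 0.5302 in; A_we = 0.5302 × 8 = 4.242 in².
Directional factor: 1.0 + 0.5 sin^1.5(30°) = 1.177.
F_nw = 0.6 × 60 × 1.177 = 42.36 ksi.
φR_n = 0.75 × 42.36 × 4.242 = 134.8 kip.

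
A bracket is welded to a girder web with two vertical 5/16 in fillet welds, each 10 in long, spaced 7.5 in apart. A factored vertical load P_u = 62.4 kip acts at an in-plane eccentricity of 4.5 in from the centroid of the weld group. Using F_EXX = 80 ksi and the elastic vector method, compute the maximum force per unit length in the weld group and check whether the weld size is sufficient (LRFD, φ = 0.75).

f_max ≈ 6.31 kip/in; adequate

Total weld length L_w = 20 in. Treat welds as unit-width lines.
Polar moment about centroid: J = 2[d³/12 + d(b/2)²] = 2[10³/12 + 10×3.75²] = 447.9 in³.
Direct shear f_v = P/L_w = 62.4 / 20 = 3.12 kip/in (vertical).
Torsion M = P·e = 62.4 × 4.5 = 280.8 kip·in.
Critical point at (x, y) = (3.75, 5) from centroid. f_tx = M·y/J = 3.135 kip/in; f_ty = M·x/J = 2.351 kip/in.
Resultant f_max = √[f_tx² + (f_v + f_ty)²] = √[3.135² + (3.12 + 2.351)²] = 6.305 kip/in.
Capacity per unit length: φr_n = 0.75 × 0.6 × 80 × (0.707 × 0.3125) = 7.954 kip/in.
6.305 ≤ 7.954 → adequate.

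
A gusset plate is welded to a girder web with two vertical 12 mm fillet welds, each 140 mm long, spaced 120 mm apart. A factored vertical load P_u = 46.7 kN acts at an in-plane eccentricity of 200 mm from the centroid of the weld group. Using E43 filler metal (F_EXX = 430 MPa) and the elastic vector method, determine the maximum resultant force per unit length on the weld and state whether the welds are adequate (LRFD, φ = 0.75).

Total weld length L_w = 280 mm. Treat welds as unit-width lines.
Polar moment about centroid: J = 2[d³/12 + d(b/2)²] = 2[140³/12 + 140×60²] = 1465000 mm³.
Direct shear f_v = P/L_w = 46.7×10³ / 280 = 166.8 N/mm (vertical).
Torsion M = P·e = 46.7×10³ × 200 = 9340000 N·mm.
Critical point at (x, y) = (60, 70) from centroid. f_tx = M·y/J = 446.2 N/mm; f_ty = M·x/J = 382.4 N/mm.
Resultant f_max = √[f_tx² + (f_v + f_ty)²] = √[446.2² + (166.8 + 382.4)²] = 707.6 N/mm.
Capacity per unit length: φr_n = 0.75 × 0.6 × 430 × (0.707 × 12) = 1642 N/mm.
707.6 ≤ 1642 → adequate.

f_max ≈ 708 N/mm; adequate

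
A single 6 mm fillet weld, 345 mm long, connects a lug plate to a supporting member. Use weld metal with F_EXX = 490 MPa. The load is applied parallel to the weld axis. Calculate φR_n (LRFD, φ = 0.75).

Effective throat t_e = 0.707 × 6 = 4.242 mm.
Total length L = 345 mm; A_we = 4.242 × 345 = 1463 mm².
F_nw = 0.6 F_EXX = 0.6 × 490 = 294 MPa.
φR_n = 0.75 × 294 × 1463 × 10⁻³ = 322.7 kN.

φR_n ≈ 323 kN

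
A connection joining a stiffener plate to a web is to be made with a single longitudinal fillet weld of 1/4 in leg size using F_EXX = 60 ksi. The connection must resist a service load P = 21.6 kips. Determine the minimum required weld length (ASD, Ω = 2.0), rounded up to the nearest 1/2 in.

Throat t_e = 0.707 × 0.25 = 0.1767 in.
r_n/Ω = (0.6 × 60 × 0.1767) / 2.0 = 3.181 kip/in.
L_req = P / (r_n/Ω) = 21.6 / 3.181 = 6.789 in total.
Round up → use L = 7 in.

L = 7 in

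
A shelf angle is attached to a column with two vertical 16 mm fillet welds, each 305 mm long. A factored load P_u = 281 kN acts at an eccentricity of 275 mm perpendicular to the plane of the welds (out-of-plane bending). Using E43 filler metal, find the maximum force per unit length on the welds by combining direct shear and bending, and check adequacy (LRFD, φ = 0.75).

E43XX → F_EXX = 430 MPa.
L_w = 2 × 305 = 610 mm; section modulus (unit throat) S = 2 × L²/6 = 31010 mm².
Direct shear f_v = P/L_w = 281×10³/610 = 460.7 N/mm.
Moment M = P × e = 281×10³ × 275 = 77275000 N·mm; bending f_b = M/S = 2492 N/mm.
f_max = √(f_v² + f_b²) = √(460.7² + 2492²) = 2534 N/mm.
φr_n = 0.75 × 0.6 × 430 × (0.707 × 16) = 2189 N/mm → NOT adequate.

f_max ≈ 2530 N/mm; NOT adequate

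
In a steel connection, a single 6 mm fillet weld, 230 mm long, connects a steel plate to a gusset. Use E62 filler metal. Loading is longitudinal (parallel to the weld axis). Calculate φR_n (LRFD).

φR_n ≈ 272 kN

E62XX → F_EXX = 620 MPa.
Effective throat t_e = 0.707 × 6 = 4.242 mm.
Total length L = 230 mm; A_we = 4.242 × 230 = 975.7 mm².
F_nw = 0.6 F_EXX = 0.6 × 620 = 372 MPa.
φR_n = 0.75 × 372 × 975.7 × 10⁻³ = 272.2 kN.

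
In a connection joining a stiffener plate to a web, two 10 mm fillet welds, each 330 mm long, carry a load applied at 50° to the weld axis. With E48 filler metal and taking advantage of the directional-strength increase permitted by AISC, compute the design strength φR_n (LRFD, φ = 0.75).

E48XX → F_EXX = 480 MPa.
t_e = 0.707 × 10 = 7.07 mm; A_we = 7.07 × 660 = 4666 mm².
Directional factor: 1.0 + 0.5 sin^1.5(50°) = 1.335.
F_nw = 0.6 × 480 × 1.335 = 384.5 MPa.
φR_n = 0.75 × 384.5 × 4666 × 10⁻³ = 1346 kN.

φR_n ≈ 1350 kN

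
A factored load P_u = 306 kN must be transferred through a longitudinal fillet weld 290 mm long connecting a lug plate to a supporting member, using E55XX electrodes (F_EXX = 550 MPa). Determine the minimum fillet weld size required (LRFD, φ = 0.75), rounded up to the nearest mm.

Total weld length L = 290 mm.
Required throat t_e = P_u / (φ × 0.6 F_EXX × L) = 306 / (0.75 × 0.6 × 550 × 290 × 10⁻³) = 4.263 mm.
Required leg w = t_e / 0.707 = 6.03 mm → use 7 mm.

w = 7 mm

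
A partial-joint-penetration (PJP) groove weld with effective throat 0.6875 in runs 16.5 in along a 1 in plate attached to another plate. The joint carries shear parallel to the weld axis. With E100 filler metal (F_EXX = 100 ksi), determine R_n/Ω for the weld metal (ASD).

R_n/Ω ≈ 340 kip

Effective throat (given) t_e = 0.6875 in.
A_we = 0.6875 × 16.5 = 11.34 in².
F_nw = 0.6 F_EXX = 60 ksi.
R_n/Ω = (60 × 11.34) / 2.0 = 340.3 kip.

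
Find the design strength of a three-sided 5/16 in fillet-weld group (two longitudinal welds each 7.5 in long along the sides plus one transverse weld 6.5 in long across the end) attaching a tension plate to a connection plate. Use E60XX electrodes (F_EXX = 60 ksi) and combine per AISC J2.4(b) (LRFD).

t_e = 0.707 × 0.3125 = 0.2209 in.
R_nwl = 0.6 × 60 × 0.2209 × 15 = 119.3 kip (longitudinal, 2 welds).
R_nwt = 0.6 × 60 × 0.2209 × 6.5 = 51.7 kip (transverse, base value).
(i) R_nwl + R_nwt = 171 kip; (ii) 0.85 R_nwl + 1.5 R_nwt = 179 kip.
R_n = max = 179 kip [governs: (ii)]; φR_n = 134.2 kip.

φR_n ≈ 134 kip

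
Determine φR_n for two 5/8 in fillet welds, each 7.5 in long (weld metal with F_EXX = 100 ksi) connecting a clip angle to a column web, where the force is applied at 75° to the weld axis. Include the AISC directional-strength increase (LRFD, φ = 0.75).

φR_n ≈ 440 kip

t_e = 0.707 × 0.625 = 0.4419 in; A_we = 0.4419 × 15 = 6.628 in².
Directional factor: 1.0 + 0.5 sin^1.5(75°) = 1.475.
F_nw = 0.6 × 100 × 1.475 = 88.48 ksi.
φR_n = 0.75 × 88.48 × 6.628 = 439.8 kip.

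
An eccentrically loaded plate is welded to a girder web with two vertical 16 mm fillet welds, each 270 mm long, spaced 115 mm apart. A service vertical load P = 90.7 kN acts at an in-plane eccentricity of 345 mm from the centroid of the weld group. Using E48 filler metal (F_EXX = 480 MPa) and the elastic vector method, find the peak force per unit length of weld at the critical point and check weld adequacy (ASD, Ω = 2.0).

f_max ≈ 984 N/mm; adequate

Total weld length L_w = 540 mm. Treat welds as unit-width lines.
Polar moment about centroid: J = 2[d³/12 + d(b/2)²] = 2[270³/12 + 270×57.5²] = 5066000 mm³.
Direct shear f_v = P/L_w = 90.7×10³ / 540 = 168 N/mm (vertical).
Torsion M = P·e = 90.7×10³ × 345 = 31292000 N·mm.
Critical point at (x, y) = (57.5, 135) from centroid. f_tx = M·y/J = 833.9 N/mm; f_ty = M·x/J = 355.2 N/mm.
Resultant f_max = √[f_tx² + (f_v + f_ty)²] = √[833.9² + (168 + 355.2)²] = 984.4 N/mm.
Capacity per unit length: r_n/Ω = (1/2.0) × 0.6 × 480 × (0.707 × 16) = 1629 N/mm.
984.4 ≤ 1629 → adequate.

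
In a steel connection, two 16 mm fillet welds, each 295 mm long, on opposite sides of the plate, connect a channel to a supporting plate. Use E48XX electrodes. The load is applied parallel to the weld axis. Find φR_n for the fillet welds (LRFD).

φR_n ≈ 1440 kN

E48XX → F_EXX = 480 MPa.
Effective throat t_e = 0.707 × 16 = 11.31 mm.
Total length L = 590 mm; A_we = 11.31 × 590 = 6674 mm².
F_nw = 0.6 F_EXX = 0.6 × 480 = 288 MPa.
φR_n = 0.75 × 288 × 6674 × 10⁻³ = 1442 kN.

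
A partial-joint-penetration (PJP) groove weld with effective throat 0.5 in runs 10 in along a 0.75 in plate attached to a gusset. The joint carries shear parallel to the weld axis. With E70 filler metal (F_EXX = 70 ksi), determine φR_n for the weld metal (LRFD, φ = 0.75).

Effective throat (given) t_e = 0.5 in.
A_we = 0.5 × 10 = 5 in².
F_nw = 0.6 F_EXX = 42 ksi.
φR_n = 0.75 × 42 × 5 = 157.5 kips.

φR_n ≈ 158 kips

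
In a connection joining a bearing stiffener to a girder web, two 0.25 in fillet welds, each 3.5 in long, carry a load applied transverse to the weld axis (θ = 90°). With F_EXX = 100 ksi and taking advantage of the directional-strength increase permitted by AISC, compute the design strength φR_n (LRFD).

φR_n ≈ 83.5 kip

t_e = 0.707 × 0.25 = 0.1767 in; A_we = 0.1767 × 7 = 1.237 in².
Directional factor: 1.0 + 0.5 sin^1.5(90°) = 1.5.
F_nw = 0.6 × 100 × 1.5 = 90 ksi.
φR_n = 0.75 × 90 × 1.237 = 83.51 kip.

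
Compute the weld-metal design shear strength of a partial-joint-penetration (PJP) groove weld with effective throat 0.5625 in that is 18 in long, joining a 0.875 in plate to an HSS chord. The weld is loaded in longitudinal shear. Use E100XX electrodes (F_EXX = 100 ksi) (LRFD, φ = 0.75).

Effective throat (given) t_e = 0.5625 in.
A_we = 0.5625 × 18 = 10.12 in².
F_nw = 0.6 F_EXX = 60 ksi.
φR_n = 0.75 × 60 × 10.12 = 455.6 kips.

φR_n ≈ 456 kips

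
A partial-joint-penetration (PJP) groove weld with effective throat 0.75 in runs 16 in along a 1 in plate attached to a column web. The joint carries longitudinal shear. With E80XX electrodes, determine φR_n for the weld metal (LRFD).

E80XX → F_EXX = 80 ksi.
Effective throat (given) t_e = 0.75 in.
A_we = 0.75 × 16 = 12 in².
F_nw = 0.6 F_EXX = 48 ksi.
φR_n = 0.75 × 48 × 12 = 432 kip.

φR_n ≈ 432 kip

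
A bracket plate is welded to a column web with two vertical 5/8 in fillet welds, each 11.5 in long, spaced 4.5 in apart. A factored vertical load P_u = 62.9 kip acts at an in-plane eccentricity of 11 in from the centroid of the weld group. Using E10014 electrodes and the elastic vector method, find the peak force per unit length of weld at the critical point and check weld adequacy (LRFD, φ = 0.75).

E100XX → F_EXX = 100 ksi.
Total weld length L_w = 23 in. Treat welds as unit-width lines.
Polar moment about centroid: J = 2[d³/12 + d(b/2)²] = 2[11.5³/12 + 11.5×2.25²] = 369.9 in³.
Direct shear f_v = P/L_w = 62.9 / 23 = 2.735 kip/in (vertical).
Torsion M = P·e = 62.9 × 11 = 691.9 kip·in.
Critical point at (x, y) = (2.25, 5.75) from centroid. f_tx = M·y/J = 10.75 kip/in; f_ty = M·x/J = 4.208 kip/in.
Resultant f_max = √[f_tx² + (f_v + f_ty)²] = √[10.75² + (2.735 + 4.208)²] = 12.8 kip/in.
Capacity per unit length: φr_n = 0.75 × 0.6 × 100 × (0.707 × 0.625) = 19.88 kip/in.
12.8 ≤ 19.88 → adequate.

f_max ≈ 12.8 kip/in; adequate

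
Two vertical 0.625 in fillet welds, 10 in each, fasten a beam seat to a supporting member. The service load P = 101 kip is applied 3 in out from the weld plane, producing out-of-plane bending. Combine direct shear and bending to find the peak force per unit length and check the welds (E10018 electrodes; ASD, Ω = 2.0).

E100XX → F_EXX = 100 ksi.
L_w = 2 × 10 = 20 in; section modulus (unit throat) S = 2 × L²/6 = 33.33 in².
Direct shear f_v = P/L_w = 101/20 = 5.05 kip/in.
Moment M = P × e = 101 × 3 = 303 kip·in; bending f_b = M/S = 9.09 kip/in.
f_max = √(f_v² + f_b²) = √(5.05² + 9.09²) = 10.4 kip/in.
r_n/Ω = (1/2.0) × 0.6 × 100 × (0.707 × 0.625) = 13.26 kip/in → adequate.

f_max ≈ 10.4 kip/in; adequate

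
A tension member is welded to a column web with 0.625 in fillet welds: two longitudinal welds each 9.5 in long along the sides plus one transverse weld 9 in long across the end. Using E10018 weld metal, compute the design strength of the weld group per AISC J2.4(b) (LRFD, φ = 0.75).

E100XX → F_EXX = 100 ksi.
t_e = 0.707 × 0.625 = 0.4419 in.
R_nwl = 0.6 × 100 × 0.4419 × 19 = 503.7 kips (longitudinal, 2 welds).
R_nwt = 0.6 × 100 × 0.4419 × 9 = 238.6 kips (transverse, base value).
(i) R_nwl + R_nwt = 742.4 kips; (ii) 0.85 R_nwl + 1.5 R_nwt = 786.1 kips.
R_n = max = 786.1 kips [governs: (ii)]; φR_n = 589.6 kips.

φR_n ≈ 590 kips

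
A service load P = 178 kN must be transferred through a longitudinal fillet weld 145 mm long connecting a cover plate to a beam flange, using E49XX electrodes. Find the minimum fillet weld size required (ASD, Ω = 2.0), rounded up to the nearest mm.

w = 12 mm

E49XX → F_EXX = 490 MPa.
Total weld length L = 145 mm.
Required throat t_e = P × Ω / (0.6 F_EXX × L) = 178 × 2.0 / (0.6 × 490 × 145 × 10⁻³) = 8.351 mm.
Required leg w = t_e / 0.707 = 11.81 mm → use 12 mm.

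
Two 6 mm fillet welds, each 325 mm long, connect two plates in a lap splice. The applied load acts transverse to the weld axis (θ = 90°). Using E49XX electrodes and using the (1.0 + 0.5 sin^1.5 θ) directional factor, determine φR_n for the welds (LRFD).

E49XX → F_EXX = 490 MPa.
t_e = 0.707 × 6 = 4.242 mm; A_we = 4.242 × 650 = 2757 mm².
Directional factor: 1.0 + 0.5 sin^1.5(90°) = 1.5.
F_nw = 0.6 × 490 × 1.5 = 441 MPa.
φR_n = 0.75 × 441 × 2757 × 10⁻³ = 912 kN.

φR_n ≈ 912 kN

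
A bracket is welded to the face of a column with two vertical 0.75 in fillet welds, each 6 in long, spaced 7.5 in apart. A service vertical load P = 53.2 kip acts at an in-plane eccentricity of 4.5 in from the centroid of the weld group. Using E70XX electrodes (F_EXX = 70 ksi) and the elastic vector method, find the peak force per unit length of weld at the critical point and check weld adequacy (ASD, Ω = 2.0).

f_max ≈ 9.49 kip/in; adequate

Total weld length L_w = 12 in. Treat welds as unit-width lines.
Polar moment about centroid: J = 2[d³/12 + d(b/2)²] = 2[6³/12 + 6×3.75²] = 204.8 in³.
Direct shear f_v = P/L_w = 53.2 / 12 = 4.433 kip/in (vertical).
Torsion M = P·e = 53.2 × 4.5 = 239.4 kip·in.
Critical point at (x, y) = (3.75, 3) from centroid. f_tx = M·y/J = 3.508 kip/in; f_ty = M·x/J = 4.385 kip/in.
Resultant f_max = √[f_tx² + (f_v + f_ty)²] = √[3.508² + (4.433 + 4.385)²] = 9.49 kip/in.
Capacity per unit length: r_n/Ω = (1/2.0) × 0.6 × 70 × (0.707 × 0.75) = 11.14 kip/in.
9.49 ≤ 11.14 → adequate.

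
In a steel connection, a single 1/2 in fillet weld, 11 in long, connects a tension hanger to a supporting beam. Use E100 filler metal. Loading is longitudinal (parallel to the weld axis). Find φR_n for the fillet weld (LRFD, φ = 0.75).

φR_n ≈ 175 kips

E100XX → F_EXX = 100 ksi.
Effective throat t_e = 0.707 × 0.5 = 0.3535 in.
Total length L = 11 in; A_we = 0.3535 × 11 = 3.888 in².
F_nw = 0.6 F_EXX = 0.6 × 100 = 60 ksi.
φR_n = 0.75 × 60 × 3.888 = 175 kips.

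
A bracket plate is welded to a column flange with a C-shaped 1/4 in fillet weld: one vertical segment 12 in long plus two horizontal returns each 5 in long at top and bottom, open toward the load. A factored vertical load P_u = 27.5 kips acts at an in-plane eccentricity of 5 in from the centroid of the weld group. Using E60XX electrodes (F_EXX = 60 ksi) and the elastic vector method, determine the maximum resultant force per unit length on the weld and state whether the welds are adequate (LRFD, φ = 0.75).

f_max ≈ 2.65 kip/in; adequate

Total weld length L_w = 22 in. Treat welds as unit-width lines.
Centroid: x̄ = 2×5×2.5 / 22 = 1.136 in from the vertical weld.
Polar moment about centroid: J = I_x + I_y = [12³/12 + 2×5×6²] + [12×1.136² + 2(5³/12 + 5×1.364²)] = 558.9 in³.
Direct shear f_v = P/L_w = 27.5 / 22 = 1.25 kip/in (vertical).
Torsion M = P·e = 27.5 × 5 = 137.5 kip·in.
Critical point at (x, y) = (3.864, 6) from centroid. f_tx = M·y/J = 1.476 kip/in; f_ty = M·x/J = 0.9505 kip/in.
Resultant f_max = √[f_tx² + (f_v + f_ty)²] = √[1.476² + (1.25 + 0.9505)²] = 2.65 kip/in.
Capacity per unit length: φr_n = 0.75 × 0.6 × 60 × (0.707 × 0.25) = 4.772 kip/in.
2.65 ≤ 4.772 → adequate.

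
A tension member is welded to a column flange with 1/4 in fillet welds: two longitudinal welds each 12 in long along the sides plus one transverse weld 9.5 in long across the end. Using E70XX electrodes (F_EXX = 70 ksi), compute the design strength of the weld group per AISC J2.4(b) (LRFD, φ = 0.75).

φR_n ≈ 193 kips

t_e = 0.707 × 0.25 = 0.1767 in.
R_nwl = 0.6 × 70 × 0.1767 × 24 = 178.2 kips (longitudinal, 2 welds).
R_nwt = 0.6 × 70 × 0.1767 × 9.5 = 70.52 kips (transverse, base value).
(i) R_nwl + R_nwt = 248.7 kips; (ii) 0.85 R_nwl + 1.5 R_nwt = 257.2 kips.
R_n = max = 257.2 kips [governs: (ii)]; φR_n = 192.9 kips.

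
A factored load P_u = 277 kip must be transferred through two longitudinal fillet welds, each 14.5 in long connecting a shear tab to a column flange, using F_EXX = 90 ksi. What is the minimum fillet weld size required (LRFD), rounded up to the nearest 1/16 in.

w = 3/8 in

Total weld length L = 29 in.
Required throat t_e = P_u / (φ × 0.6 F_EXX × L) = 277 / (0.75 × 0.6 × 90 × 29) = 0.2358 in.
Required leg w = t_e / 0.707 = 0.3336 in → use 3/8 in.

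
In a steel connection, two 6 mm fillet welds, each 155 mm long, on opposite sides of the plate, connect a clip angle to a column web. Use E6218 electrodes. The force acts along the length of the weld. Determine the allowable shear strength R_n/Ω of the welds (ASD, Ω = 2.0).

E62XX → F_EXX = 620 MPa.
Effective throat t_e = 0.707 × 6 = 4.242 mm.
Total length L = 310 mm; A_we = 4.242 × 310 = 1315 mm².
F_nw = 0.6 F_EXX = 0.6 × 620 = 372 MPa.
R_n = 372 × 1315 × 10⁻³ = 489.2 kN; R_n/Ω = 489.2/2.0 = 244.6 kN.

R_n/Ω ≈ 245 kN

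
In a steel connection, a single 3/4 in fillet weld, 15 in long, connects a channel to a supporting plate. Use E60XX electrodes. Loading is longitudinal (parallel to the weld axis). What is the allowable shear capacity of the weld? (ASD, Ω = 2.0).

E60XX → F_EXX = 60 ksi.
Effective throat t_e = 0.707 × 0.75 = 0.5302 in.
Total length L = 15 in; A_we = 0.5302 × 15 = 7.954 in².
F_nw = 0.6 F_EXX = 0.6 × 60 = 36 ksi.
R_n = 36 × 7.954 = 286.3 kips; R_n/Ω = 286.3/2.0 = 143.2 kips.

R_n/Ω ≈ 143 kips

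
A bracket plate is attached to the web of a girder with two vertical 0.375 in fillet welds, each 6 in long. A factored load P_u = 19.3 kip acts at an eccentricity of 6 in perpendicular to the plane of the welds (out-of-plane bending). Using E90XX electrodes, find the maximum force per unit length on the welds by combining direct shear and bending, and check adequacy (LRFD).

f_max ≈ 9.78 kip/in; adequate

E90XX → F_EXX = 90 ksi.
L_w = 2 × 6 = 12 in; section modulus (unit throat) S = 2 × L²/6 = 12 in².
Direct shear f_v = P/L_w = 19.3/12 = 1.608 kip/in.
Moment M = P × e = 19.3 × 6 = 115.8 kip·in; bending f_b = M/S = 9.65 kip/in.
f_max = √(f_v² + f_b²) = √(1.608² + 9.65²) = 9.783 kip/in.
φr_n = 0.75 × 0.6 × 90 × (0.707 × 0.375) = 10.74 kip/in → adequate.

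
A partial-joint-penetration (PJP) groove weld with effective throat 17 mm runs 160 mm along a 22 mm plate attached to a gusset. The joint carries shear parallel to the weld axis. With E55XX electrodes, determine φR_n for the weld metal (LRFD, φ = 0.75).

E55XX → F_EXX = 550 MPa.
Effective throat (given) t_e = 17 mm.
A_we = 17 × 160 = 2720 mm².
F_nw = 0.6 F_EXX = 330 MPa.
φR_n = 0.75 × 330 × 2720 × 10⁻³ = 673.2 kN.

φR_n ≈ 673 kN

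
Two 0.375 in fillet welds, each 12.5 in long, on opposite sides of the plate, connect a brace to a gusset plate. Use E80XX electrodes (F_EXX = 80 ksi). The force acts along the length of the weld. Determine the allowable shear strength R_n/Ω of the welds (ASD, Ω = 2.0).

Effective throat t_e = 0.707 × 0.375 = 0.2651 in.
Total length L = 25 in; A_we = 0.2651 × 25 = 6.628 in².
F_nw = 0.6 F_EXX = 0.6 × 80 = 48 ksi.
R_n = 48 × 6.628 = 318.1 kips; R_n/Ω = 318.1/2.0 = 159.1 kips.

R_n/Ω ≈ 159 kips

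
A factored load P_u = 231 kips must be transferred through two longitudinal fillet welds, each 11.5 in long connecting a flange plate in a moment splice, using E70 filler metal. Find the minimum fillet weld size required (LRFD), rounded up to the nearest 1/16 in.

w = 1/2 in

E70XX → F_EXX = 70 ksi.
Total weld length L = 23 in.
Required throat t_e = P_u / (φ × 0.6 F_EXX × L) = 231 / (0.75 × 0.6 × 70 × 23) = 0.3188 in.
Required leg w = t_e / 0.707 = 0.451 in → use 1/2 in.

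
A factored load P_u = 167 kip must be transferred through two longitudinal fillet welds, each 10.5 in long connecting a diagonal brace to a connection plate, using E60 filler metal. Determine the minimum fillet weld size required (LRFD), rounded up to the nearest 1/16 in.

w = 7/16 in

E60XX → F_EXX = 60 ksi.
Total weld length L = 21 in.
Required throat t_e = P_u / (φ × 0.6 F_EXX × L) = 167 / (0.75 × 0.6 × 60 × 21) = 0.2945 in.
Required leg w = t_e / 0.707 = 0.4166 in → use 7/16 in.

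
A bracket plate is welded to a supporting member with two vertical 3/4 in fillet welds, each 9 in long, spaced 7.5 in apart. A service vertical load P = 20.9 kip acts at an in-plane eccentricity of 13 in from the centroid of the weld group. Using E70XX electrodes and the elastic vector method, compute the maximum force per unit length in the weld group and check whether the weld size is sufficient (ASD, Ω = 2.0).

E70XX → F_EXX = 70 ksi.
Total weld length L_w = 18 in. Treat welds as unit-width lines.
Polar moment about centroid: J = 2[d³/12 + d(b/2)²] = 2[9³/12 + 9×3.75²] = 374.6 in³.
Direct shear f_v = P/L_w = 20.9 / 18 = 1.161 kip/in (vertical).
Torsion M = P·e = 20.9 × 13 = 271.7 kip·in.
Critical point at (x, y) = (3.75, 4.5) from centroid. f_tx = M·y/J = 3.264 kip/in; f_ty = M·x/J = 2.72 kip/in.
Resultant f_max = √[f_tx² + (f_v + f_ty)²] = √[3.264² + (1.161 + 2.72)²] = 5.071 kip/in.
Capacity per unit length: r_n/Ω = (1/2.0) × 0.6 × 70 × (0.707 × 0.75) = 11.14 kip/in.
5.071 ≤ 11.14 → adequate.

f_max ≈ 5.07 kip/in; adequate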